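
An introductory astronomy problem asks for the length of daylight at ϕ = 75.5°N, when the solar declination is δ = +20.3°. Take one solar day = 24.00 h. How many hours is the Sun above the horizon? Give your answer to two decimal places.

24.00 h

Sunrise equation: cos h₀ = −tan ϕ · tan δ = -1.4303 ≤ −1, so the Sun never sets (polar day) and h₀ = π.
Daylight = 2h₀/(2π) × 24.00 h = (3.1416/π) × 24.00 = 24.00 h.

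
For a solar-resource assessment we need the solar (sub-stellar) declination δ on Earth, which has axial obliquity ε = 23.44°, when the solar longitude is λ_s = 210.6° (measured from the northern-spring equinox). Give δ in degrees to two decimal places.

δ = -11.68°

sin δ = sin ε · sin λ_s = sin 23.44° × sin 210.6° = -0.202491.
δ = arcsin(-0.202491) = -11.68°.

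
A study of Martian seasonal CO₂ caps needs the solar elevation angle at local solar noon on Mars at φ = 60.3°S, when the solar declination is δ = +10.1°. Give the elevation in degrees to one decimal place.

19.6°

At local noon the hour angle is zero, so the zenith angle equals |φ − δ| = |-60.3° − (+10.100°)| = 70.400°.
Elevation = 90° − 70.400° = 19.6°.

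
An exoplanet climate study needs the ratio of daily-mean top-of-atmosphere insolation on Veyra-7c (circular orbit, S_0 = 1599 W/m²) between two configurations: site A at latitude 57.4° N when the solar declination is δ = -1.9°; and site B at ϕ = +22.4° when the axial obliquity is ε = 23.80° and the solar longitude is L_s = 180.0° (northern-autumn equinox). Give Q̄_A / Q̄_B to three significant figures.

Q̄_A / Q̄_B ≈ 0.536

— Configuration A (ϕ=+57.4°):
cos h₀ = −tan(+57.4°) tan(-1.900°) = 0.0519, h₀ = 1.5189 rad.
Bracket: h₀ sin ϕ sin δ + cos ϕ cos δ sin h₀ = 1.5189×0.84245×-0.03316 + 0.53877×0.99945×0.99865 = -0.042431 + 0.537747 = 0.495316.
Q̄ = (S_0/π) × [bracket] = (1599/π) × 0.495316 = 252.10 W/m².
— Configuration B (ϕ=+22.4°):
Solar declination: sin δ = sin ε · sin L_s = sin 23.80° × sin 180.0° = 0.00000, so δ = +0.000°.
cos h₀ = −tan(+22.4°) tan(+0.000°) = -0.0000, h₀ = 1.5708 rad.
Bracket: h₀ sin ϕ sin δ + cos ϕ cos δ sin h₀ = 1.5708×0.38107×0.00000 + 0.92455×1.00000×1.00000 = 0.000000 + 0.924550 = 0.924550.
Q̄ = (S_0/π) × [bracket] = (1599/π) × 0.924550 = 470.58 W/m².
Ratio Q̄_A / Q̄_B = 252.10 / 470.58 = 0.5357.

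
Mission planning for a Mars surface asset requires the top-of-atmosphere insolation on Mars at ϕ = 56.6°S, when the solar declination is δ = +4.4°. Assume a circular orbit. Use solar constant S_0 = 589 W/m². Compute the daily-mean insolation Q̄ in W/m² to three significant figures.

Q̄ ≈ 84.7 W/m²

cos h₀ = −tan(-56.6°) tan(+4.400°) = 0.1167, h₀ = 1.4538 rad.
Bracket: h₀ sin ϕ sin δ + cos ϕ cos δ sin h₀ = 1.4538×-0.83485×0.07672 + 0.55048×0.99705×0.99317 = -0.093115 + 0.545107 = 0.451992.
Q̄ = (S_0/π) × [bracket] = (589/π) × 0.451992 = 84.74 W/m².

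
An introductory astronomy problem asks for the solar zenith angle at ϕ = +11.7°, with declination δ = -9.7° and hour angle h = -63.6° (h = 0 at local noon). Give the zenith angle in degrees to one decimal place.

cos θ_z = sin ϕ sin δ + cos ϕ cos δ cos h = -0.034168 + 0.429172 = 0.395004.
θ_z = arccos(0.395004) = 66.7°.

θ_z = 66.7°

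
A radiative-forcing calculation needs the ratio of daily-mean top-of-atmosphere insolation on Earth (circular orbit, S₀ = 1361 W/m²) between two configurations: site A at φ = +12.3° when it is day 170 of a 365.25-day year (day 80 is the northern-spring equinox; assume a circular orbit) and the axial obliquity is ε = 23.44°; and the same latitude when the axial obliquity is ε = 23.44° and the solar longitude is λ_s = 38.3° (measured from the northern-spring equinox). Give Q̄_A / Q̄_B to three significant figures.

— Configuration A (φ=+12.3°):
Solar longitude: λ_s = 360° × (170 − 80)/365.25 = 88.706°.
sin δ = sin 23.44° × sin 88.706° = 0.39769, so δ = +23.434°.
cos H₀ = −tan(+12.3°) tan(+23.434°) = -0.0945, H₀ = 1.6654 rad.
Bracket: H₀ sin φ sin δ + cos φ cos δ sin H₀ = 1.6654×0.21303×0.39769 + 0.97705×0.91752×0.99552 = 0.141093 + 0.892447 = 1.033540.
Q̄ = (S₀/π) × [bracket] = (1361/π) × 1.033540 = 447.75 W/m².
— Configuration B (φ=+12.3°):
Solar declination: sin δ = sin ε · sin λ_s = sin 23.44° × sin 38.3° = 0.24654, so δ = +14.273°.
cos H₀ = −tan(+12.3°) tan(+14.273°) = -0.0555, H₀ = 1.6263 rad.
Bracket: H₀ sin φ sin δ + cos φ cos δ sin H₀ = 1.6263×0.21303×0.24654 + 0.97705×0.96913×0.99846 = 0.085414 + 0.945430 = 1.030844.
Q̄ = (S₀/π) × [bracket] = (1361/π) × 1.030844 = 446.58 W/m².
Ratio Q̄_A / Q̄_B = 447.75 / 446.58 = 1.003.

Q̄_A / Q̄_B ≈ 1.00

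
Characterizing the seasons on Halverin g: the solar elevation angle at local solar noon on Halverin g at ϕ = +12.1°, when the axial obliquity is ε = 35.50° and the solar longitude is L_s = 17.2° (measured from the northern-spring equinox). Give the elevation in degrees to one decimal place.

Solar declination: sin δ = sin ε · sin L_s = sin 35.50° × sin 17.2° = 0.17172, so δ = +9.888°.
At local noon the hour angle is zero, so the zenith angle equals |ϕ − δ| = |+12.1° − (+9.888°)| = 2.212°.
Elevation = 90° − 2.212° = 87.8°.

87.8°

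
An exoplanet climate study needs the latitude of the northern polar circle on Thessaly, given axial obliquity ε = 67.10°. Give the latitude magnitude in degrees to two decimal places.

22.90°

The polar circle is the lowest latitude that experiences at least one full rotation of continuous daylight at the northern-summer solstice; it lies at |φ| = 90° − ε = 90° − 67.10° = 22.90°.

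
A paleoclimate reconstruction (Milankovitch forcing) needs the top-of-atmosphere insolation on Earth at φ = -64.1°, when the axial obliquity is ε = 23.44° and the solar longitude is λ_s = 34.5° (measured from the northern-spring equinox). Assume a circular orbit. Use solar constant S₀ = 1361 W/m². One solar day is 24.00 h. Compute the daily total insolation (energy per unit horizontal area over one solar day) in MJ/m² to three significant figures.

5.86 MJ/m²

Solar declination: sin δ = sin ε · sin λ_s = sin 23.44° × sin 34.5° = 0.22531, so δ = +13.021°.
cos H₀ = −tan(-64.1°) tan(+13.021°) = 0.4763, H₀ = 1.0744 rad.
Bracket: H₀ sin φ sin δ + cos φ cos δ sin H₀ = 1.0744×-0.89956×0.22531 + 0.43680×0.97429×0.87931 = -0.217759 + 0.374208 = 0.156449.
Q̄ = (S₀/π) × [bracket] = (1361/π) × 0.156449 = 67.777 W/m².
Daily total = Q̄ × 24.00 h × 3600 s/h = 67.777 × 24.00 × 3600 / 10⁶ = 5.856 MJ/m².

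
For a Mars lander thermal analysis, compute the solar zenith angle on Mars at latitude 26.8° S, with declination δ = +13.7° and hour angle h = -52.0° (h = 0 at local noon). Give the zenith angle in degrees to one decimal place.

cos θ_z = sin φ sin δ + cos φ cos δ cos h = -0.106785 + 0.533896 = 0.427111.
θ_z = arccos(0.427111) = 64.7°.

θ_z = 64.7°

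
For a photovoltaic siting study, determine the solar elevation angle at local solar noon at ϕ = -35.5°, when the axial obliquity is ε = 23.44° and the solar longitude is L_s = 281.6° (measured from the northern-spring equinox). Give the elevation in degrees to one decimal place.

Solar declination: sin δ = sin ε · sin L_s = sin 23.44° × sin 281.6° = -0.38966, so δ = -22.934°.
At local noon the hour angle is zero, so the zenith angle equals |ϕ − δ| = |-35.5° − (-22.934°)| = 12.566°.
Elevation = 90° − 12.566° = 77.4°.

77.4°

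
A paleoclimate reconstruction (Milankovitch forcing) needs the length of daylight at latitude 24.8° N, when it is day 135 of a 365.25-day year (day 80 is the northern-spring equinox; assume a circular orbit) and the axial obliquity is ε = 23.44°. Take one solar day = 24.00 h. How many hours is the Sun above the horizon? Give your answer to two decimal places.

Solar longitude: λ_s = 360° × (135 − 80)/365.25 = 54.209°.
sin δ = sin 23.44° × sin 54.209° = 0.32267, so δ = +18.824°.
cos H₀ = −tan φ · tan δ = −tan(+24.8°) × tan(+18.824°) = -0.1575, so H₀ = 1.7290 rad = 99.06°.
Daylight = 2H₀/(2π) × 24.00 h = (1.7290/π) × 24.00 = 13.21 h.

13.21 h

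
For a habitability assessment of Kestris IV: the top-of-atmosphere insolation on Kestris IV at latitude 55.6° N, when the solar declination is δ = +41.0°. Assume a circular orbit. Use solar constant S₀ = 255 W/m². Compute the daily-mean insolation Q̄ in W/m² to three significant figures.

cos H₀ = −tan(+55.6°) tan(+41.000°) = -1.2696 ≤ −1 ⇒ polar day, H₀ = π.
Bracket: H₀ sin φ sin δ + cos φ cos δ sin H₀ = 3.1416×0.82511×0.65606 + 0.56497×0.75471×0.00000 = 1.700616 + 0.000000 = 1.700616.
Q̄ = (S₀/π) × [bracket] = (255/π) × 1.700616 = 138.0 W/m².

Q̄ ≈ 138 W/m²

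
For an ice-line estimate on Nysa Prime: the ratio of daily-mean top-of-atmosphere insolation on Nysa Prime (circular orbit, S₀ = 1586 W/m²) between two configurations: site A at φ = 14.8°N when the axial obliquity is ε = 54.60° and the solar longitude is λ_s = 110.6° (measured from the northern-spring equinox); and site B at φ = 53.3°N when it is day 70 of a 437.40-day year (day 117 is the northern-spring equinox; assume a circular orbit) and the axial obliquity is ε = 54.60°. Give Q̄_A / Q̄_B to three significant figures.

— Configuration A (φ=+14.8°):
Solar declination: sin δ = sin ε · sin λ_s = sin 54.60° × sin 110.6° = 0.76301, so δ = +49.730°.
cos H₀ = −tan(+14.8°) tan(+49.730°) = -0.3119, H₀ = 1.8880 rad.
Bracket: H₀ sin φ sin δ + cos φ cos δ sin H₀ = 1.8880×0.25545×0.76301 + 0.96682×0.64639×0.95012 = 0.367992 + 0.593771 = 0.961763.
Q̄ = (S₀/π) × [bracket] = (1586/π) × 0.961763 = 485.54 W/m².
— Configuration B (φ=+53.3°):
Solar longitude: λ_s = 360° × (70 − 117)/437.40 = -38.683°, i.e. -38.683° + 360° = 321.317°.
sin δ = sin 54.60° × sin 321.317° = -0.50947, so δ = -30.628°.
cos H₀ = −tan(+53.3°) tan(-30.628°) = 0.7943, H₀ = 0.6529 rad.
Bracket: H₀ sin φ sin δ + cos φ cos δ sin H₀ = 0.6529×0.80178×-0.50947 + 0.59763×0.86049×0.60751 = -0.266698 + 0.312415 = 0.045717.
Q̄ = (S₀/π) × [bracket] = (1586/π) × 0.045717 = 23.080 W/m².
Ratio Q̄_A / Q̄_B = 485.54 / 23.080 = 21.04.

Q̄_A / Q̄_B ≈ 21.0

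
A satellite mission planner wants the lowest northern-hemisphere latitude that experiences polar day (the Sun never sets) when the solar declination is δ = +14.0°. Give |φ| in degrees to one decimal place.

Polar day requires cos H₀ = −tan φ tan δ ≤ −1, i.e. tan φ tan δ ≥ 1.
The boundary is |tan φ| · |tan δ| = 1, so |φ| = 90° − |δ| = 90° − 14.0° = 76.0° in the northern hemisphere.

|φ| = 76.0°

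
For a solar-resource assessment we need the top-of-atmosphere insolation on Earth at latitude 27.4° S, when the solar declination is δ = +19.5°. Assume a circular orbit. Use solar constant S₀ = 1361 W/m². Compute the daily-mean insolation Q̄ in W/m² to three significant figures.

cos H₀ = −tan(-27.4°) tan(+19.500°) = 0.1836, H₀ = 1.3862 rad.
Bracket: H₀ sin φ sin δ + cos φ cos δ sin H₀ = 1.3862×-0.46020×0.33381 + 0.88782×0.94264×0.98301 = -0.212947 + 0.822676 = 0.609729.
Q̄ = (S₀/π) × [bracket] = (1361/π) × 0.609729 = 264.1 W/m².

Q̄ ≈ 264 W/m²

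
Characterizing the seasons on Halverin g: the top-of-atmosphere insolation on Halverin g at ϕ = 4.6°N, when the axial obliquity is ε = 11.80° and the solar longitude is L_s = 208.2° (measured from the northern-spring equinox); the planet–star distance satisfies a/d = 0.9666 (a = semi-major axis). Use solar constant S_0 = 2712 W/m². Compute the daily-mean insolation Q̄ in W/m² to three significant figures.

Solar declination: sin δ = sin ε · sin L_s = sin 11.80° × sin 208.2° = -0.09663, so δ = -5.545°.
cos h₀ = −tan(+4.6°) tan(-5.545°) = 0.0078, h₀ = 1.5630 rad.
Bracket: h₀ sin ϕ sin δ + cos ϕ cos δ sin h₀ = 1.5630×0.08020×-0.09663 + 0.99678×0.99532×0.99997 = -0.012113 + 0.992085 = 0.979972.
Inverse-square distance factor (a/d)² = 0.9666² = 0.934316.
Q̄ = (S_0/π) × 0.934316 × [bracket] = (2712/π) × 0.934316 × 0.979972 = 790.4 W/m².

Q̄ ≈ 790 W/m²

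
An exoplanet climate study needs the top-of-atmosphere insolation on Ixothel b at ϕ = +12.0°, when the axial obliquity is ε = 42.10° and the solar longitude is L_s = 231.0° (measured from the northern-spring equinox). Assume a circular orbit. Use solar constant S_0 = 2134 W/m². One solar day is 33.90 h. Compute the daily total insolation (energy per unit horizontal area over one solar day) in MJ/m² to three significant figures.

Solar declination: sin δ = sin ε · sin L_s = sin 42.10° × sin 231.0° = -0.52102, so δ = -31.401°.
cos h₀ = −tan(+12.0°) tan(-31.401°) = 0.1297, h₀ = 1.4407 rad.
Bracket: h₀ sin ϕ sin δ + cos ϕ cos δ sin h₀ = 1.4407×0.20791×-0.52102 + 0.97815×0.85354×0.99155 = -0.156064 + 0.827835 = 0.671771.
Q̄ = (S_0/π) × [bracket] = (2134/π) × 0.671771 = 456.32 W/m².
Daily total = Q̄ × 33.90 h × 3600 s/h = 456.32 × 33.90 × 3600 / 10⁶ = 55.69 MJ/m².

55.7 MJ/m²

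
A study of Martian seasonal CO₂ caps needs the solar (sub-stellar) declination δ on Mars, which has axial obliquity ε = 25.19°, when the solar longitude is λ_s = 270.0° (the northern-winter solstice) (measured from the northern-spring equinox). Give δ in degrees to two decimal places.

δ = -25.19°

sin δ = sin ε · sin λ_s = sin 25.19° × sin 270.0° = -0.425621.
δ = arcsin(-0.425621) = -25.19°.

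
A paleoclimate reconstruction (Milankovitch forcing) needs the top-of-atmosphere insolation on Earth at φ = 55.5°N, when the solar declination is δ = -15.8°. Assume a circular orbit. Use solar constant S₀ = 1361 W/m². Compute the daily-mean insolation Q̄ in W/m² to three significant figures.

Q̄ ≈ 104 W/m²

cos H₀ = −tan(+55.5°) tan(-15.800°) = 0.4117, H₀ = 1.1464 rad.
Bracket: H₀ sin φ sin δ + cos φ cos δ sin H₀ = 1.1464×0.82413×-0.27228 + 0.56641×0.96222×0.91131 = -0.257245 + 0.496674 = 0.239429.
Q̄ = (S₀/π) × [bracket] = (1361/π) × 0.239429 = 103.7 W/m².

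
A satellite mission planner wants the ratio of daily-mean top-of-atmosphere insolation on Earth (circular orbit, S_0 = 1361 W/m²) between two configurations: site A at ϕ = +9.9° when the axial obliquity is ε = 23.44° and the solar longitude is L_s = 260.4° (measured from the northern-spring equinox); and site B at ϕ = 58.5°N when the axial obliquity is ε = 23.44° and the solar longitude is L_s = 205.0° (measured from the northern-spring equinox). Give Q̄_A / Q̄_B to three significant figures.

— Configuration A (ϕ=+9.9°):
Solar declination: sin δ = sin ε · sin L_s = sin 23.44° × sin 260.4° = -0.39222, so δ = -23.093°.
cos h₀ = −tan(+9.9°) tan(-23.093°) = 0.0744, h₀ = 1.4963 rad.
Bracket: h₀ sin ϕ sin δ + cos ϕ cos δ sin h₀ = 1.4963×0.17193×-0.39222 + 0.98511×0.91987×0.99723 = -0.100902 + 0.903663 = 0.802761.
Q̄ = (S_0/π) × [bracket] = (1361/π) × 0.802761 = 347.77 W/m².
— Configuration B (ϕ=+58.5°):
Solar declination: sin δ = sin ε · sin L_s = sin 23.44° × sin 205.0° = -0.16811, so δ = -9.678°.
cos h₀ = −tan(+58.5°) tan(-9.678°) = 0.2783, h₀ = 1.2888 rad.
Bracket: h₀ sin ϕ sin δ + cos ϕ cos δ sin h₀ = 1.2888×0.85264×-0.16811 + 0.52250×0.98577×0.96050 = -0.184733 + 0.494720 = 0.309987.
Q̄ = (S_0/π) × [bracket] = (1361/π) × 0.309987 = 134.29 W/m².
Ratio Q̄_A / Q̄_B = 347.77 / 134.29 = 2.590.

Q̄_A / Q̄_B ≈ 2.59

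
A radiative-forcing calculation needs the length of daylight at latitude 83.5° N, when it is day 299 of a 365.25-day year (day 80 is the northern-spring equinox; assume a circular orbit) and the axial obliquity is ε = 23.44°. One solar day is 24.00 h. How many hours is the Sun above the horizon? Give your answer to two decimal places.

Solar longitude: λ_s = 360° × (299 − 80)/365.25 = 215.852°.
sin δ = sin 23.44° × sin 215.852° = -0.23298, so δ = -13.473°.
cos H₀ = −tan φ · tan δ = 2.1027 ≥ 1, so the Sun never rises (polar night) and H₀ = 0.
Daylight = 2H₀/(2π) × 24.00 h = (0.0000/π) × 24.00 = 0.00 h.

0.00 h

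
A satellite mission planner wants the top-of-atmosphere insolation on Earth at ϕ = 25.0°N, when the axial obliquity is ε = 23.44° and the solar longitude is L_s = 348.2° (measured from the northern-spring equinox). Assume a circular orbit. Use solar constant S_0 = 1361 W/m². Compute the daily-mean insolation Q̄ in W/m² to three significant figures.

Solar declination: sin δ = sin ε · sin L_s = sin 23.44° × sin 348.2° = -0.08135, so δ = -4.666°.
cos h₀ = −tan(+25.0°) tan(-4.666°) = 0.0381, h₀ = 1.5327 rad.
Bracket: h₀ sin ϕ sin δ + cos ϕ cos δ sin h₀ = 1.5327×0.42262×-0.08135 + 0.90631×0.99669×0.99928 = -0.052694 + 0.902660 = 0.849966.
Q̄ = (S_0/π) × [bracket] = (1361/π) × 0.849966 = 368.2 W/m².

Q̄ ≈ 368 W/m²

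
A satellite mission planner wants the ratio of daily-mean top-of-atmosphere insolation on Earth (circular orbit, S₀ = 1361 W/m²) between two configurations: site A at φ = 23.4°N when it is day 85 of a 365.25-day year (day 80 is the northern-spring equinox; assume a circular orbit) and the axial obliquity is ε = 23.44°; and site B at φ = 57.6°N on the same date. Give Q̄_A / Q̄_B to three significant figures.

— Configuration A (φ=+23.4°):
Solar longitude: λ_s = 360° × (85 − 80)/365.25 = 4.928°.
sin δ = sin 23.44° × sin 4.928° = 0.03417, so δ = +1.958°.
cos H₀ = −tan(+23.4°) tan(+1.958°) = -0.0148, H₀ = 1.5856 rad.
Bracket: H₀ sin φ sin δ + cos φ cos δ sin H₀ = 1.5856×0.39715×0.03417 + 0.91775×0.99942×0.99989 = 0.021518 + 0.917117 = 0.938635.
Q̄ = (S₀/π) × [bracket] = (1361/π) × 0.938635 = 406.64 W/m².
— Configuration B (φ=+57.6°):
cos H₀ = −tan(+57.6°) tan(+1.958°) = -0.0539, H₀ = 1.6247 rad.
Bracket: H₀ sin φ sin δ + cos φ cos δ sin H₀ = 1.6247×0.84433×0.03417 + 0.53583×0.99942×0.99855 = 0.046874 + 0.534743 = 0.581617.
Q̄ = (S₀/π) × [bracket] = (1361/π) × 0.581617 = 251.97 W/m².
Ratio Q̄_A / Q̄_B = 406.64 / 251.97 = 1.614.

Q̄_A / Q̄_B ≈ 1.61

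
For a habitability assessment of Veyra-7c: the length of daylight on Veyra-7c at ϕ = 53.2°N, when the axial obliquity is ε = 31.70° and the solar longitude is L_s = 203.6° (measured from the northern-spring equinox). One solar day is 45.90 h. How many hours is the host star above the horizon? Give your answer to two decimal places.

18.69 h

Solar declination: sin δ = sin ε · sin L_s = sin 31.70° × sin 203.6° = -0.21037, so δ = -12.144°.
cos h₀ = −tan ϕ · tan δ = −tan(+53.2°) × tan(-12.144°) = 0.2876, so h₀ = 1.2790 rad = 73.28°.
Daylight = 2h₀/(2π) × 45.90 h = (1.2790/π) × 45.90 = 18.69 h.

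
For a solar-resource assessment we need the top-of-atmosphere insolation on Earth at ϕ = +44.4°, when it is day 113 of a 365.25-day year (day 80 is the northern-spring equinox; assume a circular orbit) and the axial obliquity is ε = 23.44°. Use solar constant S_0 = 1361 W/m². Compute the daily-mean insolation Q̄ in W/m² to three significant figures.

Solar longitude: L_s = 360° × (113 − 80)/365.25 = 32.526°.
sin δ = sin 23.44° × sin 32.526° = 0.21388, so δ = +12.350°.
cos h₀ = −tan(+44.4°) tan(+12.350°) = -0.2144, h₀ = 1.7869 rad.
Bracket: h₀ sin ϕ sin δ + cos ϕ cos δ sin h₀ = 1.7869×0.69966×0.21388 + 0.71447×0.97686×0.97674 = 0.267398 + 0.681703 = 0.949101.
Q̄ = (S_0/π) × [bracket] = (1361/π) × 0.949101 = 411.2 W/m².

Q̄ ≈ 411 W/m²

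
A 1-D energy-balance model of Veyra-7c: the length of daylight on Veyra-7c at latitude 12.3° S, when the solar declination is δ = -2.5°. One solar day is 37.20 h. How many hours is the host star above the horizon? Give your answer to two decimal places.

18.71 h

cos h₀ = −tan ϕ · tan δ = −tan(-12.3°) × tan(-2.500°) = -0.0095, so h₀ = 1.5803 rad = 90.55°.
Daylight = 2h₀/(2π) × 37.20 h = (1.5803/π) × 37.20 = 18.71 h.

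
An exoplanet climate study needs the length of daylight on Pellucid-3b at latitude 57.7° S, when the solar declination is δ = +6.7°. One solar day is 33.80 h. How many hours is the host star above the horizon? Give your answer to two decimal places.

cos h₀ = −tan ϕ · tan δ = −tan(-57.7°) × tan(+6.700°) = 0.1858, so h₀ = 1.3839 rad = 79.29°.
Daylight = 2h₀/(2π) × 33.80 h = (1.3839/π) × 33.80 = 14.89 h.

14.89 h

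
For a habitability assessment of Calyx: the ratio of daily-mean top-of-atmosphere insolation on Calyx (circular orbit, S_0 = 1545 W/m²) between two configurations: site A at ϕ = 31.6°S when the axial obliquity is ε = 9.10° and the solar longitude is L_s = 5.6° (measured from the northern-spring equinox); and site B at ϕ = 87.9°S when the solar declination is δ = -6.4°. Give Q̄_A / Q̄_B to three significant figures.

— Configuration A (ϕ=-31.6°):
Solar declination: sin δ = sin ε · sin L_s = sin 9.10° × sin 5.6° = 0.01543, so δ = +0.884°.
cos h₀ = −tan(-31.6°) tan(+0.884°) = 0.0095, h₀ = 1.5613 rad.
Bracket: h₀ sin ϕ sin δ + cos ϕ cos δ sin h₀ = 1.5613×-0.52399×0.01543 + 0.85173×0.99988×0.99995 = -0.012623 + 0.851585 = 0.838962.
Q̄ = (S_0/π) × [bracket] = (1545/π) × 0.838962 = 412.59 W/m².
— Configuration B (ϕ=-87.9°):
cos h₀ = −tan(-87.9°) tan(-6.400°) = -3.0590 ≤ −1 ⇒ polar day, h₀ = π.
Bracket: h₀ sin ϕ sin δ + cos ϕ cos δ sin h₀ = 3.1416×-0.99933×-0.11147 + 0.03664×0.99377×0.00000 = 0.349960 + 0.000000 = 0.349960.
Q̄ = (S_0/π) × [bracket] = (1545/π) × 0.349960 = 172.11 W/m².
Ratio Q̄_A / Q̄_B = 412.59 / 172.11 = 2.397.

Q̄_A / Q̄_B ≈ 2.40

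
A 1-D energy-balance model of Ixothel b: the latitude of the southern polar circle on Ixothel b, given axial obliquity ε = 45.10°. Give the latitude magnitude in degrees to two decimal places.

The polar circle is the lowest latitude that experiences at least one full rotation of continuous darkness at the northern-summer solstice; it lies at |ϕ| = 90° − ε = 90° − 45.10° = 44.90°.

44.90°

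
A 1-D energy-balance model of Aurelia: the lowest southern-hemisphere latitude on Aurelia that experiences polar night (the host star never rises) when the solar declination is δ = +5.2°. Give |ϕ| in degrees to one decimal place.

Polar night requires cos h₀ = −tan ϕ tan δ ≥ 1, i.e. tan ϕ tan δ ≤ −1.
The boundary is |tan ϕ| · |tan δ| = 1, so |ϕ| = 90° − |δ| = 90° − 5.2° = 84.8° in the southern hemisphere.

|ϕ| = 84.8°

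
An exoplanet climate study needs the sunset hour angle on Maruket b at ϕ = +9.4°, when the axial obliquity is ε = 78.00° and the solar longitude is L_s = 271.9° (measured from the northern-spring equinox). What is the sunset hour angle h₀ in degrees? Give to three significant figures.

Solar declination: sin δ = sin ε · sin L_s = sin 78.00° × sin 271.9° = -0.97761, so δ = -77.853°.
cos h₀ = −tan ϕ · tan δ = −tan(+9.4°) × tan(-77.853°) = 0.7691, so h₀ = 0.6933 rad = 39.73°.

h₀ = 39.7°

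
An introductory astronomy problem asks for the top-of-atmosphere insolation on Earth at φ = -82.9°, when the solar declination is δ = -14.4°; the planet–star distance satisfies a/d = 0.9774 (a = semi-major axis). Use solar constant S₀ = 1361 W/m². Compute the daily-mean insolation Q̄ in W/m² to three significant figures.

cos H₀ = −tan(-82.9°) tan(-14.400°) = -2.0614 ≤ −1 ⇒ polar day, H₀ = π.
Bracket: H₀ sin φ sin δ + cos φ cos δ sin H₀ = 3.1416×-0.99233×-0.24869 + 0.12360×0.96858×0.00000 = 0.775292 + 0.000000 = 0.775292.
Inverse-square distance factor (a/d)² = 0.9774² = 0.955311.
Q̄ = (S₀/π) × 0.955311 × [bracket] = (1361/π) × 0.955311 × 0.775292 = 320.9 W/m².

Q̄ ≈ 321 W/m²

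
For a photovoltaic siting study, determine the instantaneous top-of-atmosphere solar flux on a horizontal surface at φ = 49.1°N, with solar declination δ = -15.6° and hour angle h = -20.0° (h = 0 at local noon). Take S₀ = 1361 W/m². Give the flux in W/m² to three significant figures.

530 W/m²

cos θ_z = sin φ sin δ + cos φ cos δ cos h = -0.203264 + 0.592591 = 0.389327.
Flux = S₀ · cos θ_z = 1361 × 0.389327 = 529.9 W/m².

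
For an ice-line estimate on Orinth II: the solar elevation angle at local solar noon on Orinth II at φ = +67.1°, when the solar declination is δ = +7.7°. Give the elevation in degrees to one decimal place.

At local noon the hour angle is zero, so the zenith angle equals |φ − δ| = |+67.1° − (+7.700°)| = 59.400°.
Elevation = 90° − 59.400° = 30.6°.

30.6°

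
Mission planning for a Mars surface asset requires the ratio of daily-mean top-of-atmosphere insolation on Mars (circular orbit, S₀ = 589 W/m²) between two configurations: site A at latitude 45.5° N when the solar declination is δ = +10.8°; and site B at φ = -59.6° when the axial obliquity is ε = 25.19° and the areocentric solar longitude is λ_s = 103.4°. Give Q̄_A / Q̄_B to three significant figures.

— Configuration A (φ=+45.5°):
cos H₀ = −tan(+45.5°) tan(+10.800°) = -0.1941, H₀ = 1.7662 rad.
Bracket: H₀ sin φ sin δ + cos φ cos δ sin H₀ = 1.7662×0.71325×0.18738 + 0.70091×0.98229×0.98098 = 0.236050 + 0.675402 = 0.911452.
Q̄ = (S₀/π) × [bracket] = (589/π) × 0.911452 = 170.88 W/m².
— Configuration B (φ=-59.6°):
sin δ = sin 25.19° × sin 103.4° = 0.41403, so δ = +24.459°.
cos H₀ = −tan(-59.6°) tan(+24.459°) = 0.7753, H₀ = 0.6836 rad.
Bracket: H₀ sin φ sin δ + cos φ cos δ sin H₀ = 0.6836×-0.86251×0.41403 + 0.50603×0.91026×0.63162 = -0.244117 + 0.290936 = 0.046819.
Q̄ = (S₀/π) × [bracket] = (589/π) × 0.046819 = 8.7778 W/m².
Ratio Q̄_A / Q̄_B = 170.88 / 8.7778 = 19.47.

Q̄_A / Q̄_B ≈ 19.5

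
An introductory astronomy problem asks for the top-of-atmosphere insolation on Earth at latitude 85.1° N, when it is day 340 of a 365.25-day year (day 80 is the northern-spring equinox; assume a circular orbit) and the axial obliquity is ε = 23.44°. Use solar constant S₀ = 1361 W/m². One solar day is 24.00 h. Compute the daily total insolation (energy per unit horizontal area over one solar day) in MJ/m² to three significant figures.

0.00 MJ/m²

Solar longitude: λ_s = 360° × (340 − 80)/365.25 = 256.263°.
sin δ = sin 23.44° × sin 256.263° = -0.38641, so δ = -22.731°.
cos H₀ = −tan(+85.1°) tan(-22.731°) = 4.8869 ≥ 1 ⇒ polar night, H₀ = 0 and Q̄ = 0.
Daily total = Q̄ × 24.00 h × 3600 s/h = 0.00 MJ/m².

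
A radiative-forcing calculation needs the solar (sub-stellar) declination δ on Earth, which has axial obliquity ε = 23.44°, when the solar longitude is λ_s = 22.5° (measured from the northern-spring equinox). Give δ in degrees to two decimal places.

δ = +8.76°

sin δ = sin ε · sin λ_s = sin 23.44° × sin 22.5° = 0.152227.
δ = arcsin(0.152227) = +8.76°.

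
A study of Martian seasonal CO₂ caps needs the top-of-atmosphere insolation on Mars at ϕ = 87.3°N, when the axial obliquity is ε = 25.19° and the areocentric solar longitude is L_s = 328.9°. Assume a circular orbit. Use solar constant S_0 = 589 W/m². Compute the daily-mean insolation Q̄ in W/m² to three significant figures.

sin δ = sin 25.19° × sin 328.9° = -0.21985, so δ = -12.700°.
cos h₀ = −tan(+87.3°) tan(-12.700°) = 4.7788 ≥ 1 ⇒ polar night, h₀ = 0 and Q̄ = 0.

Q̄ ≈ 0.00 W/m²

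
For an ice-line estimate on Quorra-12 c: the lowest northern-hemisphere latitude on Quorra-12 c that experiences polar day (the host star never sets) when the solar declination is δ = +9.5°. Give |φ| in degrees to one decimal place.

Polar day requires cos H₀ = −tan φ tan δ ≤ −1, i.e. tan φ tan δ ≥ 1.
The boundary is |tan φ| · |tan δ| = 1, so |φ| = 90° − |δ| = 90° − 9.5° = 80.5° in the northern hemisphere.

|φ| = 80.5°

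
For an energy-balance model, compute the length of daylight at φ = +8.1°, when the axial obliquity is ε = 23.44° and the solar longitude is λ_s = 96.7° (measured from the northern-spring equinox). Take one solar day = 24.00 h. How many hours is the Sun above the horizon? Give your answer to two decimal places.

12.47 h

Solar declination: sin δ = sin ε · sin λ_s = sin 23.44° × sin 96.7° = 0.39507, so δ = +23.270°.
cos H₀ = −tan φ · tan δ = −tan(+8.1°) × tan(+23.270°) = -0.0612, so H₀ = 1.6320 rad = 93.51°.
Daylight = 2H₀/(2π) × 24.00 h = (1.6320/π) × 24.00 = 12.47 h.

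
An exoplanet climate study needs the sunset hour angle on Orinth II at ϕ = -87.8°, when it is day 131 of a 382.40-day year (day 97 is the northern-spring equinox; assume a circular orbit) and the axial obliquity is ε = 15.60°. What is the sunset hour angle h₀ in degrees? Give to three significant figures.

Solar longitude: L_s = 360° × (131 − 97)/382.40 = 32.008°.
sin δ = sin 15.60° × sin 32.008° = 0.14254, so δ = +8.195°.
cos h₀ = −tan ϕ · tan δ = 3.7487 ≥ 1, so the host star never rises (polar night) and h₀ = 0.

h₀ = 0.00°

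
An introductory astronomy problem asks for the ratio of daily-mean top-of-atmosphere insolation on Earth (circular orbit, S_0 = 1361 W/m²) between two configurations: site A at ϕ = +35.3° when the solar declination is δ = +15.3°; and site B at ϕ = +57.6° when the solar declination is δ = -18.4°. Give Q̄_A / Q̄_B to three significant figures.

Q̄_A / Q̄_B ≈ 6.45

— Configuration A (ϕ=+35.3°):
cos h₀ = −tan(+35.3°) tan(+15.300°) = -0.1937, h₀ = 1.7657 rad.
Bracket: h₀ sin ϕ sin δ + cos ϕ cos δ sin h₀ = 1.7657×0.57786×0.26387 + 0.81614×0.96456×0.98106 = 0.269234 + 0.772306 = 1.041540.
Q̄ = (S_0/π) × [bracket] = (1361/π) × 1.041540 = 451.22 W/m².
— Configuration B (ϕ=+57.6°):
cos h₀ = −tan(+57.6°) tan(-18.400°) = 0.5242, h₀ = 1.0190 rad.
Bracket: h₀ sin ϕ sin δ + cos ϕ cos δ sin h₀ = 1.0190×0.84433×-0.31565 + 0.53583×0.94888×0.85161 = -0.271577 + 0.432991 = 0.161414.
Q̄ = (S_0/π) × [bracket] = (1361/π) × 0.161414 = 69.928 W/m².
Ratio Q̄_A / Q̄_B = 451.22 / 69.928 = 6.453.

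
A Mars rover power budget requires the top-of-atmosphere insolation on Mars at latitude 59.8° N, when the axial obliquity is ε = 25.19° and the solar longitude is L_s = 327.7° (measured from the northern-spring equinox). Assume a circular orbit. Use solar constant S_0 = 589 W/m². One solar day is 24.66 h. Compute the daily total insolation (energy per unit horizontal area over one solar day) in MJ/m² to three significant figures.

3.68 MJ/m²

Solar declination: sin δ = sin ε · sin L_s = sin 25.19° × sin 327.7° = -0.22743, so δ = -13.146°.
cos h₀ = −tan(+59.8°) tan(-13.146°) = 0.4013, h₀ = 1.1579 rad.
Bracket: h₀ sin ϕ sin δ + cos ϕ cos δ sin h₀ = 1.1579×0.86427×-0.22743 + 0.50302×0.97379×0.91595 = -0.227598 + 0.448665 = 0.221067.
Q̄ = (S_0/π) × [bracket] = (589/π) × 0.221067 = 41.447 W/m².
Daily total = Q̄ × 24.66 h × 3600 s/h = 41.447 × 24.66 × 3600 / 10⁶ = 3.679 MJ/m².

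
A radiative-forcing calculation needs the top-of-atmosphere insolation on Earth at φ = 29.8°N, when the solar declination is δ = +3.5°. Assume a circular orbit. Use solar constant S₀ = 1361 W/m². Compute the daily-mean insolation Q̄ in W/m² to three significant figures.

Q̄ ≈ 396 W/m²

cos H₀ = −tan(+29.8°) tan(+3.500°) = -0.0350, H₀ = 1.6058 rad.
Bracket: H₀ sin φ sin δ + cos φ cos δ sin H₀ = 1.6058×0.49697×0.06105 + 0.86777×0.99813×0.99939 = 0.048720 + 0.865619 = 0.914339.
Q̄ = (S₀/π) × [bracket] = (1361/π) × 0.914339 = 396.1 W/m².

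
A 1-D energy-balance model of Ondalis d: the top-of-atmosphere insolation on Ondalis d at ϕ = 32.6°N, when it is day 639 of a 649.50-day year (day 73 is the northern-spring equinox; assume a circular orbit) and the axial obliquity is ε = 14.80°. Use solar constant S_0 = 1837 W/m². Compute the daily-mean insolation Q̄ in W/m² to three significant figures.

Solar longitude: L_s = 360° × (639 − 73)/649.50 = 313.718°.
sin δ = sin 14.80° × sin 313.718° = -0.18462, so δ = -10.639°.
cos h₀ = −tan(+32.6°) tan(-10.639°) = 0.1201, h₀ = 1.4504 rad.
Bracket: h₀ sin ϕ sin δ + cos ϕ cos δ sin h₀ = 1.4504×0.53877×-0.18462 + 0.84245×0.98281×0.99276 = -0.144268 + 0.821974 = 0.677706.
Q̄ = (S_0/π) × [bracket] = (1837/π) × 0.677706 = 396.3 W/m².

Q̄ ≈ 396 W/m²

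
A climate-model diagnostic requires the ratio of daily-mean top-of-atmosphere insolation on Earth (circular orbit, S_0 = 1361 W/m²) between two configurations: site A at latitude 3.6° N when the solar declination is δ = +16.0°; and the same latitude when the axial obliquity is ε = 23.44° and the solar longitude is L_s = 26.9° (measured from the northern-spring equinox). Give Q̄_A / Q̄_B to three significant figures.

Q̄_A / Q̄_B ≈ 0.987

— Configuration A (ϕ=+3.6°):
cos h₀ = −tan(+3.6°) tan(+16.000°) = -0.0180, h₀ = 1.5888 rad.
Bracket: h₀ sin ϕ sin δ + cos ϕ cos δ sin h₀ = 1.5888×0.06279×0.27564 + 0.99803×0.96126×0.99984 = 0.027498 + 0.959213 = 0.986711.
Q̄ = (S_0/π) × [bracket] = (1361/π) × 0.986711 = 427.46 W/m².
— Configuration B (ϕ=+3.6°):
Solar declination: sin δ = sin ε · sin L_s = sin 23.44° × sin 26.9° = 0.17997, so δ = +10.368°.
cos h₀ = −tan(+3.6°) tan(+10.368°) = -0.0115, h₀ = 1.5823 rad.
Bracket: h₀ sin ϕ sin δ + cos ϕ cos δ sin h₀ = 1.5823×0.06279×0.17997 + 0.99803×0.98367×0.99993 = 0.017880 + 0.981663 = 0.999543.
Q̄ = (S_0/π) × [bracket] = (1361/π) × 0.999543 = 433.02 W/m².
Ratio Q̄_A / Q̄_B = 427.46 / 433.02 = 0.9872.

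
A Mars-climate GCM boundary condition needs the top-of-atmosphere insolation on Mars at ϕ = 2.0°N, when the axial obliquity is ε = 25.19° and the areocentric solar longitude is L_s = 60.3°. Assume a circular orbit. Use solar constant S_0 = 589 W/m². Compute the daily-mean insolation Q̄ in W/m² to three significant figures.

sin δ = sin 25.19° × sin 60.3° = 0.36971, so δ = +21.698°.
cos h₀ = −tan(+2.0°) tan(+21.698°) = -0.0139, h₀ = 1.5847 rad.
Bracket: h₀ sin ϕ sin δ + cos ϕ cos δ sin h₀ = 1.5847×0.03490×0.36971 + 0.99939×0.92915×0.99990 = 0.020447 + 0.928490 = 0.948937.
Q̄ = (S_0/π) × [bracket] = (589/π) × 0.948937 = 177.9 W/m².

Q̄ ≈ 178 W/m²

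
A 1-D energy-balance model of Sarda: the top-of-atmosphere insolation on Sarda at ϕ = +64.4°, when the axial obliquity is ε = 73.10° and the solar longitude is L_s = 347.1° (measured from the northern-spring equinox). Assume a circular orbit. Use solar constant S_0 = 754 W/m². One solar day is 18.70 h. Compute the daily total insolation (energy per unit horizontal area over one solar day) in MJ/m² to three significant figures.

2.65 MJ/m²

Solar declination: sin δ = sin ε · sin L_s = sin 73.10° × sin 347.1° = -0.21361, so δ = -12.334°.
cos h₀ = −tan(+64.4°) tan(-12.334°) = 0.4564, h₀ = 1.0969 rad.
Bracket: h₀ sin ϕ sin δ + cos ϕ cos δ sin h₀ = 1.0969×0.90183×-0.21361 + 0.43209×0.97692×0.88979 = -0.211307 + 0.375596 = 0.164289.
Q̄ = (S_0/π) × [bracket] = (754/π) × 0.164289 = 39.430 W/m².
Daily total = Q̄ × 18.70 h × 3600 s/h = 39.430 × 18.70 × 3600 / 10⁶ = 2.654 MJ/m².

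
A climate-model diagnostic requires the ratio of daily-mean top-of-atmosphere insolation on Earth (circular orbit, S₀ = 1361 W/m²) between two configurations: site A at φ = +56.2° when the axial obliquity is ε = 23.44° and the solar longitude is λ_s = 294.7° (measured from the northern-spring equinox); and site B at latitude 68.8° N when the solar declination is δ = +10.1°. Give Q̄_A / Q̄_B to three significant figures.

— Configuration A (φ=+56.2°):
Solar declination: sin δ = sin ε · sin λ_s = sin 23.44° × sin 294.7° = -0.36139, so δ = -21.186°.
cos H₀ = −tan(+56.2°) tan(-21.186°) = 0.5790, H₀ = 0.9533 rad.
Bracket: H₀ sin φ sin δ + cos φ cos δ sin H₀ = 0.9533×0.83098×-0.36139 + 0.55630×0.93241×0.81535 = -0.286283 + 0.422922 = 0.136639.
Q̄ = (S₀/π) × [bracket] = (1361/π) × 0.136639 = 59.195 W/m².
— Configuration B (φ=+68.8°):
cos H₀ = −tan(+68.8°) tan(+10.100°) = -0.4592, H₀ = 2.0479 rad.
Bracket: H₀ sin φ sin δ + cos φ cos δ sin H₀ = 2.0479×0.93232×0.17537 + 0.36162×0.98450×0.88831 = 0.334834 + 0.316252 = 0.651086.
Q̄ = (S₀/π) × [bracket] = (1361/π) × 0.651086 = 282.06 W/m².
Ratio Q̄_A / Q̄_B = 59.195 / 282.06 = 0.2099.

Q̄_A / Q̄_B ≈ 0.210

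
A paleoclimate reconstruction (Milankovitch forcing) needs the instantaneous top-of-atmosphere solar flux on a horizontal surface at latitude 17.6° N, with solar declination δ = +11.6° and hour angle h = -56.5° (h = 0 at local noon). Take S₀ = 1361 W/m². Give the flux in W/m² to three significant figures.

784 W/m²

cos θ_z = sin φ sin δ + cos φ cos δ cos h = 0.060800 + 0.515356 = 0.576156.
Flux = S₀ · cos θ_z = 1361 × 0.576156 = 784.1 W/m².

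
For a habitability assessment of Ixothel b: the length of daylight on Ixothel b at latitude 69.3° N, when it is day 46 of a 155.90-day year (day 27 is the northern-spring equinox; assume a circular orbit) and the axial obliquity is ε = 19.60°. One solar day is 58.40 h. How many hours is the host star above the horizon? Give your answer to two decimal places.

Solar longitude: λ_s = 360° × (46 − 27)/155.90 = 43.874°.
sin δ = sin 19.60° × sin 43.874° = 0.23249, so δ = +13.444°.
cos H₀ = −tan φ · tan δ = −tan(+69.3°) × tan(+13.444°) = -0.6326, so H₀ = 2.2557 rad = 129.24°.
Daylight = 2H₀/(2π) × 58.40 h = (2.2557/π) × 58.40 = 41.93 h.

41.93 h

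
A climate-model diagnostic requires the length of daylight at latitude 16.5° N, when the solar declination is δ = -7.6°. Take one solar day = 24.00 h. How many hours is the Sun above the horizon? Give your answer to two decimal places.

11.70 h

cos H₀ = −tan φ · tan δ = −tan(+16.5°) × tan(-7.600°) = 0.0395, so H₀ = 1.5313 rad = 87.73°.
Daylight = 2H₀/(2π) × 24.00 h = (1.5313/π) × 24.00 = 11.70 h.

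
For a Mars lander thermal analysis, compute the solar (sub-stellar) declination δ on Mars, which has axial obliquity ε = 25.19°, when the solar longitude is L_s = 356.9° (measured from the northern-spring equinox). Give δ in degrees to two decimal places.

δ = -1.32°

sin δ = sin ε · sin L_s = sin 25.19° × sin 356.9° = -0.023017.
δ = arcsin(-0.023017) = -1.32°.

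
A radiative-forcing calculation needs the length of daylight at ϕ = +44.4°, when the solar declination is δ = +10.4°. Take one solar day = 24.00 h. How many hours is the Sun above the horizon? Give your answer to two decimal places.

cos h₀ = −tan ϕ · tan δ = −tan(+44.4°) × tan(+10.400°) = -0.1797, so h₀ = 1.7515 rad = 100.35°.
Daylight = 2h₀/(2π) × 24.00 h = (1.7515/π) × 24.00 = 13.38 h.

13.38 h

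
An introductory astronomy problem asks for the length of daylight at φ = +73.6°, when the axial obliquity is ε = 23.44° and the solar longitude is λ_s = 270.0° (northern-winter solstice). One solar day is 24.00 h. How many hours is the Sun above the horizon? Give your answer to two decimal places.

Solar declination: sin δ = sin ε · sin λ_s = sin 23.44° × sin 270.0° = -0.39779, so δ = -23.440°.
cos H₀ = −tan φ · tan δ = 1.4731 ≥ 1, so the Sun never rises (polar night) and H₀ = 0.
Daylight = 2H₀/(2π) × 24.00 h = (0.0000/π) × 24.00 = 0.00 h.

0.00 h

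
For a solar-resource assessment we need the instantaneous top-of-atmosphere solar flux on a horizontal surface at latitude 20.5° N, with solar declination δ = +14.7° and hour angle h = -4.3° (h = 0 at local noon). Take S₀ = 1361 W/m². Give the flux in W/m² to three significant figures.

1.35e+03 W/m²

cos θ_z = sin φ sin δ + cos φ cos δ cos h = 0.088868 + 0.903462 = 0.992330.
Flux = S₀ · cos θ_z = 1361 × 0.992330 = 1351 W/m².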